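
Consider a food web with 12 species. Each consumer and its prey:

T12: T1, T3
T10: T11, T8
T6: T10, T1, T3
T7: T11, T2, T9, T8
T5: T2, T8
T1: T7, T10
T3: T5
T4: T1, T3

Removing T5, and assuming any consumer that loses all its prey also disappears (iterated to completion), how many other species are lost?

Remove T5.
Round 1: T3 (all prey gone) → extinct.
No further losses. Total secondary extinctions: 1.

1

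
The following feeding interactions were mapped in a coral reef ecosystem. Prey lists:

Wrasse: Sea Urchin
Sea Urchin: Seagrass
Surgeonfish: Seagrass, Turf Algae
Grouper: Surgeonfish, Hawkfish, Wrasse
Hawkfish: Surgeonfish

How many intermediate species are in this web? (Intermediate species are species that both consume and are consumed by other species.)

4

Intermediate species (has both prey and predators): Sea Urchin, Surgeonfish, Hawkfish, Wrasse.
Count: 4.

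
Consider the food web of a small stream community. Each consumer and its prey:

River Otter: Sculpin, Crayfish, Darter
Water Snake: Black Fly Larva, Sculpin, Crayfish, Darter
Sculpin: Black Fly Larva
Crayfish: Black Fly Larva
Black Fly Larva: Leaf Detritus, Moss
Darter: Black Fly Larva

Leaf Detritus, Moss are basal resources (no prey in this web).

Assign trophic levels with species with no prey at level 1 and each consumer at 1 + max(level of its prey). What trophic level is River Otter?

Leaf Detritus has no prey (basal) → level 1.
Black Fly Larva eats Leaf Detritus (level 1); other prey at levels: Moss 1 → level 2.
Sculpin eats Black Fly Larva → level 3.
River Otter eats Sculpin (level 3); other prey at levels: Crayfish 3, Darter 3 → level 4.

Trophic level 4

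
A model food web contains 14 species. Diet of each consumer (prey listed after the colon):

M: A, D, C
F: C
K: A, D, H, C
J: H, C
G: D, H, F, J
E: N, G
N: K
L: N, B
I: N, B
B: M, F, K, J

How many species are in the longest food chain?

One longest chain: A → K → N → E.
It has 4 species and 3 links.

4 species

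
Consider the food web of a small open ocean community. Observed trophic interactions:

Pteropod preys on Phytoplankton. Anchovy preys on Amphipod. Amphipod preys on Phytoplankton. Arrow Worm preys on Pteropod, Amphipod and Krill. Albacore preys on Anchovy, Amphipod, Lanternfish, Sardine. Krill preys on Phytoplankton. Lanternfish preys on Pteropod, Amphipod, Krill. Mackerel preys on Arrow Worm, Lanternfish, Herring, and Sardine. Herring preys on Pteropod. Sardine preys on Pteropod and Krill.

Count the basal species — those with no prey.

Basal species (no prey listed): Phytoplankton.
Count: 1.

1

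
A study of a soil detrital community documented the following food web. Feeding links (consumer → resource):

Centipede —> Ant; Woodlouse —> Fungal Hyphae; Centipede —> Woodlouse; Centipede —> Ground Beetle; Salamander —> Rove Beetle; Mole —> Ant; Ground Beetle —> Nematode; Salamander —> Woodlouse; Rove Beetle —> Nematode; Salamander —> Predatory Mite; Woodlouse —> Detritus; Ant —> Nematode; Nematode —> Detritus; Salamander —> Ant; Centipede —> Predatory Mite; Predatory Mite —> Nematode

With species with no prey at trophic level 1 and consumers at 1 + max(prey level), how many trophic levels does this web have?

4

Basal resources (level 1): Detritus, Fungal Hyphae.
Detritus → Nematode → Ground Beetle → Centipede gives Centipede level 4.
No species has a prey at level 4, so no species reaches level 5.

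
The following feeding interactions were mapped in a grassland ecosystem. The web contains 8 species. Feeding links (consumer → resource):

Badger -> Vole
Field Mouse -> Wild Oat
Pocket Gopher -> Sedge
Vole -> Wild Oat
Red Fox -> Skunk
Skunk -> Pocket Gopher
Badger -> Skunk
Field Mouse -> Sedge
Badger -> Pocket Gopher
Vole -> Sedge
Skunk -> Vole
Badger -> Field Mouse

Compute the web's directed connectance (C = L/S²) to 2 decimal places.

C = 0.19

The web has S = 8 species and L = 12 feeding links.
C = L / S² = 12 / 64 = 0.1875 ≈ 0.19.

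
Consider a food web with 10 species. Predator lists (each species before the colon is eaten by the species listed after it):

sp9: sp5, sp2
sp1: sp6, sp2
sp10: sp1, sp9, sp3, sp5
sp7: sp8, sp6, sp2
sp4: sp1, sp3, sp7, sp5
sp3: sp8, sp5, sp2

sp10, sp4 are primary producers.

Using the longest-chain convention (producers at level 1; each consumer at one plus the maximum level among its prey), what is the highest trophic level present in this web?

3

Producers (level 1): sp10, sp4.
sp10 → sp3 → sp8 gives sp8 level 3.
No species has a prey at level 3, so no species reaches level 4.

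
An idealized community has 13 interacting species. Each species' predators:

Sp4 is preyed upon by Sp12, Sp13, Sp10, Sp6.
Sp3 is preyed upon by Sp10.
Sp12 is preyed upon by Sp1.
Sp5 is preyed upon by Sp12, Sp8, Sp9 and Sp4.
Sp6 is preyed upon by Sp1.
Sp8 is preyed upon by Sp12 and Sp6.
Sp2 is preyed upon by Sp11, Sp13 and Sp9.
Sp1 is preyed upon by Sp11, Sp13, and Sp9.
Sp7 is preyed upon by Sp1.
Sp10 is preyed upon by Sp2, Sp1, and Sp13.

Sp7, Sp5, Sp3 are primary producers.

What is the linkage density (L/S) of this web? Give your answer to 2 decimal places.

There are L = 23 links among S = 13 species.
L/S = 23/13 = 1.7692 ≈ 1.77.

L/S = 1.77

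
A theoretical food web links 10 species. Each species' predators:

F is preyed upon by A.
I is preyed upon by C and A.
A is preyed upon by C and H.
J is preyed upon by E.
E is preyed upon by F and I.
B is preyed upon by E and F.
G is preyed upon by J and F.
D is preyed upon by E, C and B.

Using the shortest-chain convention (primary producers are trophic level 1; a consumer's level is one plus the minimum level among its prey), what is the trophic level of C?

D is a producer → level 1.
C eats D → level 2.

Trophic level 2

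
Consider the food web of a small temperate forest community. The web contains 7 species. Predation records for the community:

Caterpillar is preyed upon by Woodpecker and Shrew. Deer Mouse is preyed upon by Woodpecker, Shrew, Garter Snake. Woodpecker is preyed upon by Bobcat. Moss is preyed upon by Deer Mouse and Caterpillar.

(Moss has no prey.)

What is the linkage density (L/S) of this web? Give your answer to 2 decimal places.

L/S = 1.14

There are L = 8 links among S = 7 species.
L/S = 8/7 = 1.1429 ≈ 1.14.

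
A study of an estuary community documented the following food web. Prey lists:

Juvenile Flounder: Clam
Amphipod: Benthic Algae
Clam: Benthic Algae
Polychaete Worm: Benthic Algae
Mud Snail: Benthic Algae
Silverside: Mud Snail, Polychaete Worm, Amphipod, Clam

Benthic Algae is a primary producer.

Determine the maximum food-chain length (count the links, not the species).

2 links

One longest chain: Benthic Algae → Clam → Juvenile Flounder.
It has 3 species and 2 links.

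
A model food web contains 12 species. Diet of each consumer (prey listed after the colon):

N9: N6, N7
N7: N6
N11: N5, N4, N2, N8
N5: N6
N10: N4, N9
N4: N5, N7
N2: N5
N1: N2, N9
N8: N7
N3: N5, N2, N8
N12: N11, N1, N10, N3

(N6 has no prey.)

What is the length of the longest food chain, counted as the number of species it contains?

5 species

One longest chain: N6 → N5 → N2 → N1 → N12.
It has 5 species and 4 links.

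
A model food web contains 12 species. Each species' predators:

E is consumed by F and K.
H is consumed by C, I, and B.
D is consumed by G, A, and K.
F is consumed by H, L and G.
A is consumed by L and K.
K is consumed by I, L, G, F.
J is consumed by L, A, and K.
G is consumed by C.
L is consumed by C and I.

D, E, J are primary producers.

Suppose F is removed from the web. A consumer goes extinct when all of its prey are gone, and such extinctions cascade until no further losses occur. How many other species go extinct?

2

Remove F.
Round 1: H (all prey gone) → extinct.
Round 2: B (all prey gone) → extinct.
No further losses. Total secondary extinctions: 2.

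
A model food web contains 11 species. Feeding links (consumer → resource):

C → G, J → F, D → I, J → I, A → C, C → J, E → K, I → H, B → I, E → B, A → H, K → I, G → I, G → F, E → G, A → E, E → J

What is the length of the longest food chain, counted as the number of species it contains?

One longest chain: H → I → G → C → A.
It has 5 species and 4 links.

5 species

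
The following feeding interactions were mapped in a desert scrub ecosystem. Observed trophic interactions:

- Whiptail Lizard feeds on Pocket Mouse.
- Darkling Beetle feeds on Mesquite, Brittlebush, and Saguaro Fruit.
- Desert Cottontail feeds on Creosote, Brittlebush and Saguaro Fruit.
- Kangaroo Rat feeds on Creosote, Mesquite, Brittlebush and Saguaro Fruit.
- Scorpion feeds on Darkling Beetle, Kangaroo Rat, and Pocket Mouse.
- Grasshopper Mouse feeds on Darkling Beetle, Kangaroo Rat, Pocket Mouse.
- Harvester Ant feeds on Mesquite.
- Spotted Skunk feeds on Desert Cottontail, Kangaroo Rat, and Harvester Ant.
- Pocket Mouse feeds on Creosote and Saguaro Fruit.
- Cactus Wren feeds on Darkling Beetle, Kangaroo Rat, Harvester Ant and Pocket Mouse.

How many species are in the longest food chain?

One longest chain: Saguaro Fruit → Pocket Mouse → Whiptail Lizard.
It has 3 species and 2 links.

3 species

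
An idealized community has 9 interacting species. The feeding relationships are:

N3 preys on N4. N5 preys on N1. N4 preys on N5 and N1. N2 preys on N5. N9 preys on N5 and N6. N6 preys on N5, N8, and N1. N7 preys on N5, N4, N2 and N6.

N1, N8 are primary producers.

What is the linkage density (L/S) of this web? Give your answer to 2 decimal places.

There are L = 14 links among S = 9 species.
L/S = 14/9 = 1.5556 ≈ 1.56.

L/S = 1.56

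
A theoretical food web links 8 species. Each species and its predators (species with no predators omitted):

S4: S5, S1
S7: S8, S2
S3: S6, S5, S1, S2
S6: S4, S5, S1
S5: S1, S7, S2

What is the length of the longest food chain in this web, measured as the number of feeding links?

5 links

One longest chain: S3 → S6 → S4 → S5 → S7 → S8.
It has 6 species and 5 links.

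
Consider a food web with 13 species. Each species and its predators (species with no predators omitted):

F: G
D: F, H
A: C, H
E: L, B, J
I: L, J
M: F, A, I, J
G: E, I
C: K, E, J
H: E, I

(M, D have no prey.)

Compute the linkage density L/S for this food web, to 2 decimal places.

There are L = 21 links among S = 13 species.
L/S = 21/13 = 1.6154 ≈ 1.62.

L/S = 1.62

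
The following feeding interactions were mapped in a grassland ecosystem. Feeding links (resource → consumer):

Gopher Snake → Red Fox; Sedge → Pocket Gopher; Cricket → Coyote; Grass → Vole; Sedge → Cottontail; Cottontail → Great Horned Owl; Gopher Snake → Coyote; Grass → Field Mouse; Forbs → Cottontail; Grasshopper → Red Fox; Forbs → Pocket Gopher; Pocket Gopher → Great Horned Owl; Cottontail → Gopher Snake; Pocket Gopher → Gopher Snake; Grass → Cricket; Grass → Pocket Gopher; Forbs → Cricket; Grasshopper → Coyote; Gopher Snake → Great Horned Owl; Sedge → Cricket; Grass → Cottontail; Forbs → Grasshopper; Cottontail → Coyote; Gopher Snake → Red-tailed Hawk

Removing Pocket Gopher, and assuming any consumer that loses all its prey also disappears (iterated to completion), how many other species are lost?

0

Remove Pocket Gopher.
Every predator of it retains at least one other prey: Gopher Snake still has Cottontail; Great Horned Owl still has Cottontail, Gopher Snake.
No consumer loses all prey, so no secondary extinctions occur.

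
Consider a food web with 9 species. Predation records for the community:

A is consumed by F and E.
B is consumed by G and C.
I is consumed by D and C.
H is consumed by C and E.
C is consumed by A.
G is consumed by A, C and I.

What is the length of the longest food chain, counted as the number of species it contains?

One longest chain: B → G → I → C → A → E.
It has 6 species and 5 links.

6 species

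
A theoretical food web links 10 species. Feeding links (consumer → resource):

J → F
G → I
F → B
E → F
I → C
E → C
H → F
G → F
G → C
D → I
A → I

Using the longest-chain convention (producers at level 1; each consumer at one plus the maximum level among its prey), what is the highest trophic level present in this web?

Producers (level 1): B, C.
B → F → J gives J level 3.
No species has a prey at level 3, so no species reaches level 4.

3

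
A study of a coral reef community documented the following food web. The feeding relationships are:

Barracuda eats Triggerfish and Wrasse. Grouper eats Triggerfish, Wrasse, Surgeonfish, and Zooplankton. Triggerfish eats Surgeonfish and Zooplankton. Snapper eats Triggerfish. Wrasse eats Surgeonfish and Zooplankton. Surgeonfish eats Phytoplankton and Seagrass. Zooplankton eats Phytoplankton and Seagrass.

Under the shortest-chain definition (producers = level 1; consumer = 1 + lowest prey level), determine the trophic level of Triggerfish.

Phytoplankton is a producer → level 1.
Surgeonfish eats Phytoplankton → level 2.
Triggerfish eats Surgeonfish → level 3.
No prey of Triggerfish is below level 2, so 3 is the minimum.

Trophic level 3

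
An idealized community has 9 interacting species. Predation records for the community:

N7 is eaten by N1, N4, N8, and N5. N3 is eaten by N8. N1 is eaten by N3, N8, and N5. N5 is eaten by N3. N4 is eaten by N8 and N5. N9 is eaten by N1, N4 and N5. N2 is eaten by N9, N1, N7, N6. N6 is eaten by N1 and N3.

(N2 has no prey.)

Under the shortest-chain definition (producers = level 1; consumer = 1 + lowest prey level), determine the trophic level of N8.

N2 is a producer → level 1.
N7 eats N2 → level 2.
N8 eats N7 → level 3.
No prey of N8 is below level 2, so 3 is the minimum.

Trophic level 3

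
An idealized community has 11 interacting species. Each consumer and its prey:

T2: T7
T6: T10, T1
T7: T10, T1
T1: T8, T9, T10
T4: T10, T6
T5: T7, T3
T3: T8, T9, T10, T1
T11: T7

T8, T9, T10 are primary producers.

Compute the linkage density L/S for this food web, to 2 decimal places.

L/S = 1.55

There are L = 17 links among S = 11 species.
L/S = 17/11 = 1.5455 ≈ 1.55.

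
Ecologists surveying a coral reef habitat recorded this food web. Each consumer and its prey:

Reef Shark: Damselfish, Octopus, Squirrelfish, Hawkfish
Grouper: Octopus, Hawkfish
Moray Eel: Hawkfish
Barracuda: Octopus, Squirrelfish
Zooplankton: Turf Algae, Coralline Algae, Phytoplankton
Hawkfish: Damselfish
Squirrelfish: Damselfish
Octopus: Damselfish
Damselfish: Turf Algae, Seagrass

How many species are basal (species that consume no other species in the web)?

Basal species (no prey listed): Turf Algae, Seagrass, Coralline Algae, Phytoplankton.
Count: 4.

4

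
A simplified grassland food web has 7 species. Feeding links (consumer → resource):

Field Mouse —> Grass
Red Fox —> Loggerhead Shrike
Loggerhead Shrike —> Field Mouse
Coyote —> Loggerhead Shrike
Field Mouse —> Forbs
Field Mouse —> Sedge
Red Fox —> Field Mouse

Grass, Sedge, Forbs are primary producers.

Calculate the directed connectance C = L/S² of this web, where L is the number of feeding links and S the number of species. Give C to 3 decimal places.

C = 0.143

The web has S = 7 species and L = 7 feeding links.
C = L / S² = 7 / 49 = 0.1429 ≈ 0.143.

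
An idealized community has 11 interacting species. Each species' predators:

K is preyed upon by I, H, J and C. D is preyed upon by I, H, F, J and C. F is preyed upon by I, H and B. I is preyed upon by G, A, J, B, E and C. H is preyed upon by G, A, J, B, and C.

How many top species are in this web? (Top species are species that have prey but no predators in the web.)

6

Top species (has prey, but nothing eats it): B, E, J, C, A, G.
Count: 6.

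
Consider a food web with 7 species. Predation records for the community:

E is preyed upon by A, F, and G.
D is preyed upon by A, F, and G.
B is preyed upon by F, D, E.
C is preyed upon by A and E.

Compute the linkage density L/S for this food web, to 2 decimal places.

There are L = 11 links among S = 7 species.
L/S = 11/7 = 1.5714 ≈ 1.57.

L/S = 1.57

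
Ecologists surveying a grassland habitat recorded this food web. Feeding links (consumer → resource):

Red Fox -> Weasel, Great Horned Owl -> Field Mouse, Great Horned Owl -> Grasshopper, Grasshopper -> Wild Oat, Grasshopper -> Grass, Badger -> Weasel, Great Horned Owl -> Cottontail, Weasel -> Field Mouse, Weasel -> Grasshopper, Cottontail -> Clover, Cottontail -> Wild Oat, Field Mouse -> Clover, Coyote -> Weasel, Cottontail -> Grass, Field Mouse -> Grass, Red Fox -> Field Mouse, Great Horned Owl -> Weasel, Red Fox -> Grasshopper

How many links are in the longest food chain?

3 links

One longest chain: Grass → Grasshopper → Weasel → Badger.
It has 4 species and 3 links.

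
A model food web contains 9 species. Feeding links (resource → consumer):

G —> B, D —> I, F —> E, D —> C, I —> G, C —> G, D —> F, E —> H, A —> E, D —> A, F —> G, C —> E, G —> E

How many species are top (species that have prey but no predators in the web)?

Top species (has prey, but nothing eats it): B, H.
Count: 2.

2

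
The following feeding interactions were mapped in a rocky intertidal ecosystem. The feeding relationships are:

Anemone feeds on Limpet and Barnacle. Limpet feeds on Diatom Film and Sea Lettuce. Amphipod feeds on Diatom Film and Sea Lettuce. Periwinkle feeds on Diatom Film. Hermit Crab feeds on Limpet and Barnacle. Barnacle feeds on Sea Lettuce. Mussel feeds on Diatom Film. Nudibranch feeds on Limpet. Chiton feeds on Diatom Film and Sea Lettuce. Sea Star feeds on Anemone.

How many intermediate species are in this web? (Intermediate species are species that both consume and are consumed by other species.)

Intermediate species (has both prey and predators): Limpet, Barnacle, Anemone.
Count: 3.

3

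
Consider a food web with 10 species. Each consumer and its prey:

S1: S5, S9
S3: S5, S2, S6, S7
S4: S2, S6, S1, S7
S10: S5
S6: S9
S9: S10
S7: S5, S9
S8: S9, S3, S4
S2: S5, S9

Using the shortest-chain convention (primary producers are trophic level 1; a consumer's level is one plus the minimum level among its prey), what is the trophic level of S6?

S5 is a producer → level 1.
S10 eats S5 → level 2.
S9 eats S10 → level 3.
S6 eats S9 → level 4.
No prey of S6 is below level 3, so 4 is the minimum.

Trophic level 4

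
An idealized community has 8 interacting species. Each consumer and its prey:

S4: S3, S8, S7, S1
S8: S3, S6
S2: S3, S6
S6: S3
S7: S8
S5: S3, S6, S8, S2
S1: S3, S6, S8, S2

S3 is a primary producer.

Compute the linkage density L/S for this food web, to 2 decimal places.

There are L = 18 links among S = 8 species.
L/S = 18/8 = 2.2500 ≈ 2.25.

L/S = 2.25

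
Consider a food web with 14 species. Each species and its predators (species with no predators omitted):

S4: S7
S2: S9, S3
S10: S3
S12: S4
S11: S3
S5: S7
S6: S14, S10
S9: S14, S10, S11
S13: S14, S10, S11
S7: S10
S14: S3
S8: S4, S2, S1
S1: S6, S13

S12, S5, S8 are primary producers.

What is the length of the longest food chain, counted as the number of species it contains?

One longest chain: S8 → S1 → S6 → S14 → S3.
It has 5 species and 4 links.

5 species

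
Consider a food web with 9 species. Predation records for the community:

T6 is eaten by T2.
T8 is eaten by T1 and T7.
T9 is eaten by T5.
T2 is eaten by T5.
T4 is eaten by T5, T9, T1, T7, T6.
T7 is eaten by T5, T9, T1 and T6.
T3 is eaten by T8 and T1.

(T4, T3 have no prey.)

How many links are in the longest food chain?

One longest chain: T3 → T8 → T7 → T6 → T2 → T5.
It has 6 species and 5 links.

5 links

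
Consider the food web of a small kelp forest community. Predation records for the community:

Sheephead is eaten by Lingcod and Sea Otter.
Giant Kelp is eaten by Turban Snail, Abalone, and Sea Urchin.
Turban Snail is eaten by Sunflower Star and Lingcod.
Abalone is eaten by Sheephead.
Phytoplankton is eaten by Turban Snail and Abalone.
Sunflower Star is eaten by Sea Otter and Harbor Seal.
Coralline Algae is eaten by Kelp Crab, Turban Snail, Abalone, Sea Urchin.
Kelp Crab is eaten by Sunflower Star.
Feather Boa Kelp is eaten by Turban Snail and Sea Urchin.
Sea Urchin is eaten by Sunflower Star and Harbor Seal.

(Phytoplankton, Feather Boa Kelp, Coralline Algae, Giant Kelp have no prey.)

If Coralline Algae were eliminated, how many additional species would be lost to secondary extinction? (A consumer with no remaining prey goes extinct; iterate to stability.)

Remove Coralline Algae.
Round 1: Kelp Crab (all prey gone) → extinct.
No further losses. Total secondary extinctions: 1.

1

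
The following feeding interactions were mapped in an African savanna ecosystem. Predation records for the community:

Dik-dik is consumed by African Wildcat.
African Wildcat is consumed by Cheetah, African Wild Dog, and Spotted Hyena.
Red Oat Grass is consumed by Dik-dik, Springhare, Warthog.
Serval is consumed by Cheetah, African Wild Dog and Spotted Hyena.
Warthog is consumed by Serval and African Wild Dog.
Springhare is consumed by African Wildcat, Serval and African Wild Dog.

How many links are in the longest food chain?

One longest chain: Red Oat Grass → Springhare → African Wildcat → Spotted Hyena.
It has 4 species and 3 links.

3 links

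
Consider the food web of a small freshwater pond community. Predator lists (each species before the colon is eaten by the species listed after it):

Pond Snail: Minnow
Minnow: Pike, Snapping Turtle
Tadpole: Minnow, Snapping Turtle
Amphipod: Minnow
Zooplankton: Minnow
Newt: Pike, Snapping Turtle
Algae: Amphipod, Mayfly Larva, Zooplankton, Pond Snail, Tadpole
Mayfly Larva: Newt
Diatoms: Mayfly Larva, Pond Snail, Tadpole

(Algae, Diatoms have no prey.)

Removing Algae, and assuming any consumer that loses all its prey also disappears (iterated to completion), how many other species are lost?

2

Remove Algae.
Round 1: Amphipod (all prey gone), Zooplankton (all prey gone) → extinct.
No further losses. Total secondary extinctions: 2.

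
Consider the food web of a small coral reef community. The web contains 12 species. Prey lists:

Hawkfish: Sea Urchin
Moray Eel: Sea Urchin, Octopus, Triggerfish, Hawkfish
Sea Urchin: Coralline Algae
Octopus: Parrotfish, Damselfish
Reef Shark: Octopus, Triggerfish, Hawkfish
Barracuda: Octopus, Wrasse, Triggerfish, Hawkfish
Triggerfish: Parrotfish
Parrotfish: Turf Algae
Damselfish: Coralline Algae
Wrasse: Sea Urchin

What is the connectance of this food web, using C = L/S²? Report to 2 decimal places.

C = 0.13

The web has S = 12 species and L = 19 feeding links.
C = L / S² = 19 / 144 = 0.1319 ≈ 0.13.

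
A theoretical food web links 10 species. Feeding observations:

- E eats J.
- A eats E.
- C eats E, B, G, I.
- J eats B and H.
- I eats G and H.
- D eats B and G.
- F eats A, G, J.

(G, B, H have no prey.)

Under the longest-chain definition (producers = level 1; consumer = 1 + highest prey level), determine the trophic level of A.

Trophic level 4

B is a producer → level 1.
J eats B (level 1); other prey at levels: H 1 → level 2.
E eats J → level 3.
A eats E → level 4.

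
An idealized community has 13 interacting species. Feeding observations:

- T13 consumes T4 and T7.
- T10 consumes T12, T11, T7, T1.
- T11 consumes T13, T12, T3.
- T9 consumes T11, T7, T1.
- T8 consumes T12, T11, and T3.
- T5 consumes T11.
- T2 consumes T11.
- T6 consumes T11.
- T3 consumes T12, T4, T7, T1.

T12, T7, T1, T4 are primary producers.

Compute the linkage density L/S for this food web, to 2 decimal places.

There are L = 22 links among S = 13 species.
L/S = 22/13 = 1.6923 ≈ 1.69.

L/S = 1.69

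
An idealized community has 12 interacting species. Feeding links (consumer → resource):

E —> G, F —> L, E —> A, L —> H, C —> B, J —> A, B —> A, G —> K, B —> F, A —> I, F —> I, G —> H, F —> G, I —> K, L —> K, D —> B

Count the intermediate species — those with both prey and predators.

6

Intermediate species (has both prey and predators): L, I, G, A, F, B.
Count: 6.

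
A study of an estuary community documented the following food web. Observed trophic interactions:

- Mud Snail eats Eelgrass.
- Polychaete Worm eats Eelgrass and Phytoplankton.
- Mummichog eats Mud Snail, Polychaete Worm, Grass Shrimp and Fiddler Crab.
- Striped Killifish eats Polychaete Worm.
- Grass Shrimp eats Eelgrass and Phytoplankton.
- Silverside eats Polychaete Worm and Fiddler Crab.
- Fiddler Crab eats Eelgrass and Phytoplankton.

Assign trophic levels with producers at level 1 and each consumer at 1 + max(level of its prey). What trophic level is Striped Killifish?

Eelgrass is a producer → level 1.
Polychaete Worm eats Eelgrass (level 1); other prey at levels: Phytoplankton 1 → level 2.
Striped Killifish eats Polychaete Worm → level 3.

Trophic level 3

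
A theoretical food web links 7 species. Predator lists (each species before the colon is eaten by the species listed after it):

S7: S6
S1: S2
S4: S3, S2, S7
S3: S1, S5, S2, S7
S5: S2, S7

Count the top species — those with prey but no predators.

2

Top species (has prey, but nothing eats it): S2, S6.
Count: 2.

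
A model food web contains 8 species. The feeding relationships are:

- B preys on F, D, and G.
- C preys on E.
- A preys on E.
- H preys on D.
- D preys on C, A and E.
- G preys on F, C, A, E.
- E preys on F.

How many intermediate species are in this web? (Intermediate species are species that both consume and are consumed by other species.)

5

Intermediate species (has both prey and predators): E, C, A, D, G.
Count: 5.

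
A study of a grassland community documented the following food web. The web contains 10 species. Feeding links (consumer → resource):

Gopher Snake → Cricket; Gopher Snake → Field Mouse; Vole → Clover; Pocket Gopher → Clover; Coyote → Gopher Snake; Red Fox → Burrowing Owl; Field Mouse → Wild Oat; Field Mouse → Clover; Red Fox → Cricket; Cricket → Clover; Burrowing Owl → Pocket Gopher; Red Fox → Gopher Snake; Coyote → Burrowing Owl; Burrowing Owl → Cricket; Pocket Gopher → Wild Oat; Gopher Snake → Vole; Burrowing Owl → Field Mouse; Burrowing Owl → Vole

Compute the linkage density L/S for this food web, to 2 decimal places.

L/S = 1.80

There are L = 18 links among S = 10 species.
L/S = 18/10 = 1.8000 ≈ 1.80.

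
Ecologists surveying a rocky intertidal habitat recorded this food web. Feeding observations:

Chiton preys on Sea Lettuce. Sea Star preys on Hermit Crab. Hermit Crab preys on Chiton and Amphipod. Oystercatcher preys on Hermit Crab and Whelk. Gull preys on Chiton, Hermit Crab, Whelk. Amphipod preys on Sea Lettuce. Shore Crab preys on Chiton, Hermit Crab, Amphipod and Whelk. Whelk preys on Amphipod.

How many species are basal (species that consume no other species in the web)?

Basal species (no prey listed): Sea Lettuce.
Count: 1.

1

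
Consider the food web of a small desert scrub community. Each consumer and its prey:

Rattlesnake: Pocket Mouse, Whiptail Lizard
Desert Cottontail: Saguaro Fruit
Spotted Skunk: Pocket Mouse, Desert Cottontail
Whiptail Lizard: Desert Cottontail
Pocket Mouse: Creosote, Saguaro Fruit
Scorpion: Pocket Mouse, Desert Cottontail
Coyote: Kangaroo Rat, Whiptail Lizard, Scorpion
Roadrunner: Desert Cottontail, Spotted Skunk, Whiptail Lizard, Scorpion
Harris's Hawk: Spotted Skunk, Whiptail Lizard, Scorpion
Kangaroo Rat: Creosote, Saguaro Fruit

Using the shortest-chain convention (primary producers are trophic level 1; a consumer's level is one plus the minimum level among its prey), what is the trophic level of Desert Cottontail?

Trophic level 2

Saguaro Fruit is a producer → level 1.
Desert Cottontail eats Saguaro Fruit → level 2.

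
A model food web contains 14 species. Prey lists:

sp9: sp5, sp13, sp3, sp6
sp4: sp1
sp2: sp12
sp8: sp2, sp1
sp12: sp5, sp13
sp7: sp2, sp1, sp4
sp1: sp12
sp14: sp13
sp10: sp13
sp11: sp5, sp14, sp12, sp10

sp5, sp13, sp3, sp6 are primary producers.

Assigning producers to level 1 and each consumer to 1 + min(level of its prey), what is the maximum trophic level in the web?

Producers (level 1): sp5, sp13, sp3, sp6.
Following each consumer down to its lowest-level prey: sp5 → sp12 → sp2 → sp7 (levels 1 through 4).
All prey of sp7 (sp2 3, sp1 3, sp4 4) are at level 3 or above, so sp7 is at level 1 + 3 = 4.
Every consumer has at least one prey at level 3 or below, so none exceeds level 4.

4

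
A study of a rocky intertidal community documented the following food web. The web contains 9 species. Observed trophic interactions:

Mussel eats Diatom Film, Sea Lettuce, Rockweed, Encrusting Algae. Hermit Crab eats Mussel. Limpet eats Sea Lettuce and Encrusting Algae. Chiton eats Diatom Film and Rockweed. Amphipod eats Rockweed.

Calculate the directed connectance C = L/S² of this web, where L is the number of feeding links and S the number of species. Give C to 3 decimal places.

The web has S = 9 species and L = 10 feeding links.
C = L / S² = 10 / 81 = 0.1235 ≈ 0.123.

C = 0.123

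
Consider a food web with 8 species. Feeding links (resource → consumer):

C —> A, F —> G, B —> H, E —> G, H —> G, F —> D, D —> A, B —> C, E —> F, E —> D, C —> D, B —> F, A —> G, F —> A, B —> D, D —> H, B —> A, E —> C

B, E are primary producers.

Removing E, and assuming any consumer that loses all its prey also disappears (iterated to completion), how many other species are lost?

0

Remove E.
Every predator of it retains at least one other prey: C still has B; F still has B; D still has B, C, F; G still has F, A, H.
No consumer loses all prey, so no secondary extinctions occur.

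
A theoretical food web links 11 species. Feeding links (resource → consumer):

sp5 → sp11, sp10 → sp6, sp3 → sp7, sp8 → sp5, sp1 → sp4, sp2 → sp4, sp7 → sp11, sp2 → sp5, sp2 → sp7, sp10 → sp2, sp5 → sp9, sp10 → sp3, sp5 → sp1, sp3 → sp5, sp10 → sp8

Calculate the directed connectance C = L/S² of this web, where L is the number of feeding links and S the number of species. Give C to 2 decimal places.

C = 0.12

The web has S = 11 species and L = 15 feeding links.
C = L / S² = 15 / 121 = 0.1240 ≈ 0.12.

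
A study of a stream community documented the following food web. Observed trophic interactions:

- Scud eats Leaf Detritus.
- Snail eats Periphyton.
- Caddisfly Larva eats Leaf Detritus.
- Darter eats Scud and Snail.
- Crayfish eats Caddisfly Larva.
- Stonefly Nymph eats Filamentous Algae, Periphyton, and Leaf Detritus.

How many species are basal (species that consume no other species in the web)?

Basal species (no prey listed): Filamentous Algae, Periphyton, Leaf Detritus.
Count: 3.

3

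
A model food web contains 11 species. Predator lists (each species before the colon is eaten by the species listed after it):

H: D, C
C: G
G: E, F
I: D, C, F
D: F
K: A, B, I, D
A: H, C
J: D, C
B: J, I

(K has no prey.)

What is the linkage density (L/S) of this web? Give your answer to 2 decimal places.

There are L = 19 links among S = 11 species.
L/S = 19/11 = 1.7273 ≈ 1.73.

L/S = 1.73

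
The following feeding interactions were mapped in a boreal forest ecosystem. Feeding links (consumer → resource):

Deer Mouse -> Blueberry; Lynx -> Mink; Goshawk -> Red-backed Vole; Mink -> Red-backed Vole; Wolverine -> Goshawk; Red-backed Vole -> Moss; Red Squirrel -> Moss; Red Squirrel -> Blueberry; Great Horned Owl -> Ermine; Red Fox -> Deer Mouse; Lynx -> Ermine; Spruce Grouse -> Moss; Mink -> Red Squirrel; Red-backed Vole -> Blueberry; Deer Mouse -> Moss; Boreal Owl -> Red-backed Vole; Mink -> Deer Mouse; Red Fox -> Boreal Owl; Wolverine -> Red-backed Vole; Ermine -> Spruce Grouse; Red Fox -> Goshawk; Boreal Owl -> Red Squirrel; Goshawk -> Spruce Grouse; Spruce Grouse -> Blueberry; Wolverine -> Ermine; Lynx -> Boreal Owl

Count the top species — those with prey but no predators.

Top species (has prey, but nothing eats it): Wolverine, Red Fox, Great Horned Owl, Lynx.
Count: 4.

4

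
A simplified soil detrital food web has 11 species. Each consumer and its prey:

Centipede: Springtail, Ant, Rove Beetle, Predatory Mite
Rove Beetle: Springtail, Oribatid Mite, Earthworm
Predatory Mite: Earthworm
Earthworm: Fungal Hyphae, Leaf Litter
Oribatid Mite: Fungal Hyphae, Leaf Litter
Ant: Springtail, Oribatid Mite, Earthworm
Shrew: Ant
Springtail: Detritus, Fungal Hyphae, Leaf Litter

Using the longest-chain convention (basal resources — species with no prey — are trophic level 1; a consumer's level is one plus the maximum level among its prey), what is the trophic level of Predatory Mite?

Trophic level 3

Fungal Hyphae has no prey (basal) → level 1.
Earthworm eats Fungal Hyphae (level 1); other prey at levels: Leaf Litter 1 → level 2.
Predatory Mite eats Earthworm → level 3.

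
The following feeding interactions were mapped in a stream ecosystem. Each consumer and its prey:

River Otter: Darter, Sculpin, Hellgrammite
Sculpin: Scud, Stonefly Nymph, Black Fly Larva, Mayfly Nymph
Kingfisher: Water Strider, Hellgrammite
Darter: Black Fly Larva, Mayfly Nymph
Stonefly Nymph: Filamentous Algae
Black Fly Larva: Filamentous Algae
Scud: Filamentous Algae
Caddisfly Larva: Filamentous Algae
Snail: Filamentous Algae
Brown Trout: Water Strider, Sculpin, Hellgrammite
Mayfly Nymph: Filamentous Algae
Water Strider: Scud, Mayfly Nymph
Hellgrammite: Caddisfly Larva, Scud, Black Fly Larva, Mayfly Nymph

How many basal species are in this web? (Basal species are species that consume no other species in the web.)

1

Basal species (no prey listed): Filamentous Algae.
Count: 1.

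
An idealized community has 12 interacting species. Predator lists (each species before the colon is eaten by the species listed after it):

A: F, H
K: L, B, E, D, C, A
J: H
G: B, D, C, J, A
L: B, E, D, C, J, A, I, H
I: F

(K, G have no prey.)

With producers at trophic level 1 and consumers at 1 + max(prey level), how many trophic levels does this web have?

Producers (level 1): K, G.
K → L → A → F gives F level 4.
No species has a prey at level 4, so no species reaches level 5.

4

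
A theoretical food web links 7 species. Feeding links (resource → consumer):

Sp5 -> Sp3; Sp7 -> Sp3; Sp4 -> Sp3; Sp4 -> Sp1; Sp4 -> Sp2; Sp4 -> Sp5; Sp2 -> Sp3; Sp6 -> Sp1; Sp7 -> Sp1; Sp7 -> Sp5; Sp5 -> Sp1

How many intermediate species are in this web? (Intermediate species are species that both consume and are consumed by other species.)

Intermediate species (has both prey and predators): Sp2, Sp5.
Count: 2.

2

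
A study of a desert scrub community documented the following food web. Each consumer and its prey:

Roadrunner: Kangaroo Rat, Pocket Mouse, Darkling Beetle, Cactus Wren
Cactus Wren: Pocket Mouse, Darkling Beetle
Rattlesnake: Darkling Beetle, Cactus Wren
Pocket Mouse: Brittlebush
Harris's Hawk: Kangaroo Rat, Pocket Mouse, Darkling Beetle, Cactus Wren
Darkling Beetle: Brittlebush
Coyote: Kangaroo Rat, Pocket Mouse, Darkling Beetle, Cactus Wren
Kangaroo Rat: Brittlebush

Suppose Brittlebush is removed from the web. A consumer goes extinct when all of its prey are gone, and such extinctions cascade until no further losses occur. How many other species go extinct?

8

Remove Brittlebush.
Round 1: Kangaroo Rat (all prey gone), Pocket Mouse (all prey gone), Darkling Beetle (all prey gone) → extinct.
Round 2: Cactus Wren (all prey gone) → extinct.
Round 3: Roadrunner (all prey gone), Rattlesnake (all prey gone), Coyote (all prey gone), Harris's Hawk (all prey gone) → extinct.
No further losses. Total secondary extinctions: 8.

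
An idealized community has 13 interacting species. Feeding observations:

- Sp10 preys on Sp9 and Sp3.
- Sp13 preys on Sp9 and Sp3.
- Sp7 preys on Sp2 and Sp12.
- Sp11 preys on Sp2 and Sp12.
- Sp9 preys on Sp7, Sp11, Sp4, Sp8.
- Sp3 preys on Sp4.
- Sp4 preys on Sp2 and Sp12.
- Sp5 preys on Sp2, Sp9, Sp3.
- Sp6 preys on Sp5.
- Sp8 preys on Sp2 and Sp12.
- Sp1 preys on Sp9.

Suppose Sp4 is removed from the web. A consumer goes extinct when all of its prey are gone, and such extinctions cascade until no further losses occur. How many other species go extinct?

1

Remove Sp4.
Round 1: Sp3 (all prey gone) → extinct.
No further losses. Total secondary extinctions: 1.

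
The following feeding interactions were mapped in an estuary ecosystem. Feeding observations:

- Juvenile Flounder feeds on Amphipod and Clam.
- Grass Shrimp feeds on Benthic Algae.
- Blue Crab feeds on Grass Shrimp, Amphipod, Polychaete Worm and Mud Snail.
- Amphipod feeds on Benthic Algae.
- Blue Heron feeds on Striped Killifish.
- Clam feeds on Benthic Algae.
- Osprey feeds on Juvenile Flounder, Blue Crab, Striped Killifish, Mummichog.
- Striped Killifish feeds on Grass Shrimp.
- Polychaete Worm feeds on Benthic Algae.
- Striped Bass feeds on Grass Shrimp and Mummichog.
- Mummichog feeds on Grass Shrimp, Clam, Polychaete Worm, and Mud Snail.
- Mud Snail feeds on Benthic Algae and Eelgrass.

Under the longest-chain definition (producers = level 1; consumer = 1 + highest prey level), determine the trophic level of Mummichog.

Trophic level 3

Benthic Algae is a producer → level 1.
Clam eats Benthic Algae → level 2.
Mummichog eats Clam (level 2); other prey at levels: Mud Snail 2, Polychaete Worm 2, Grass Shrimp 2 → level 3.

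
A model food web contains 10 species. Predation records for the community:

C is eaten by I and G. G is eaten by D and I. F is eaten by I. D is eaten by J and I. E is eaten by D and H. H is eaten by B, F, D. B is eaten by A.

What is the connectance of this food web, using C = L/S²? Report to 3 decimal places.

C = 0.130

The web has S = 10 species and L = 13 feeding links.
C = L / S² = 13 / 100 = 0.1300 ≈ 0.130.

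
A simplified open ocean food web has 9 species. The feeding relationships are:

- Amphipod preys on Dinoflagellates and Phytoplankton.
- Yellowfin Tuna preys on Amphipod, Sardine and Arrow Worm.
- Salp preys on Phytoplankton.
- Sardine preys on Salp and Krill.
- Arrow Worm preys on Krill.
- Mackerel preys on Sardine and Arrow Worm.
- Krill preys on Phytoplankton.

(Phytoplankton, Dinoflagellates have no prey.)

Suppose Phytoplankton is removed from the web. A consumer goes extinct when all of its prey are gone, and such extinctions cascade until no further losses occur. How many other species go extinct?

Remove Phytoplankton.
Round 1: Salp (all prey gone), Krill (all prey gone) → extinct.
Round 2: Arrow Worm (all prey gone), Sardine (all prey gone) → extinct.
Round 3: Mackerel (all prey gone) → extinct.
No further losses. Total secondary extinctions: 5.

5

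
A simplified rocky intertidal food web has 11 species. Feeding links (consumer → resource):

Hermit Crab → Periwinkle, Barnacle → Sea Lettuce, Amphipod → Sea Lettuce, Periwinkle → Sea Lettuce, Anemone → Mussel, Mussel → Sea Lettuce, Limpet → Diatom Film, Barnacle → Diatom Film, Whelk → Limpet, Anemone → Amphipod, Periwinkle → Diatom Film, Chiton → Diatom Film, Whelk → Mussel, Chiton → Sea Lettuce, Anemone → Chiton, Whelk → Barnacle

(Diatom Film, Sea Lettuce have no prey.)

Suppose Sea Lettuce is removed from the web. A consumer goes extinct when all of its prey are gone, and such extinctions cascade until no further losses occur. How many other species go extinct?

2

Remove Sea Lettuce.
Round 1: Mussel (all prey gone), Amphipod (all prey gone) → extinct.
No further losses. Total secondary extinctions: 2.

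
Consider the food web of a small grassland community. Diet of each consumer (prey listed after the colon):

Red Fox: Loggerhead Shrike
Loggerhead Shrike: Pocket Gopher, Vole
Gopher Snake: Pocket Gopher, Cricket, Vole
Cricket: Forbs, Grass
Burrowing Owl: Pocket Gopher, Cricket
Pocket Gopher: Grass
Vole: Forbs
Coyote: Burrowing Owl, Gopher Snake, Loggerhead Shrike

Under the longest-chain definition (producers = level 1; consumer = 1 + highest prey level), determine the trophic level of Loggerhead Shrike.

Trophic level 3

Grass is a producer → level 1.
Pocket Gopher eats Grass → level 2.
Loggerhead Shrike eats Pocket Gopher (level 2); other prey at levels: Vole 2 → level 3.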